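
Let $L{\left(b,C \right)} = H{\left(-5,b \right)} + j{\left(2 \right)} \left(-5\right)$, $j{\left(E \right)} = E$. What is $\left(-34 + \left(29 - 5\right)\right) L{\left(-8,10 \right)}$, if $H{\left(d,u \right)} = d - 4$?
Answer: $190$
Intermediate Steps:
$H{\left(d,u \right)} = -4 + d$
$L{\left(b,C \right)} = -19$ ($L{\left(b,C \right)} = \left(-4 - 5\right) + 2 \left(-5\right) = -9 - 10 = -19$)
$\left(-34 + \left(29 - 5\right)\right) L{\left(-8,10 \right)} = \left(-34 + \left(29 - 5\right)\right) \left(-19\right) = \left(-34 + 24\right) \left(-19\right) = \left(-10\right) \left(-19\right) = 190$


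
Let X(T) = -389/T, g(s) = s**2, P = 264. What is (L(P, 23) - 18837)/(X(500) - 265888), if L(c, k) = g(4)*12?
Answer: 9322500/132944389 ≈ 0.070123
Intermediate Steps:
L(c, k) = 192 (L(c, k) = 4**2*12 = 16*12 = 192)
(L(P, 23) - 18837)/(X(500) - 265888) = (192 - 18837)/(-389/500 - 265888) = -18645/(-389*1/500 - 265888) = -18645/(-389/500 - 265888) = -18645/(-132944389/500) = -18645*(-500/132944389) = 9322500/132944389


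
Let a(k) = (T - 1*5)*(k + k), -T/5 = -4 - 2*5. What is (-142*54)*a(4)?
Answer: -3987360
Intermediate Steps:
T = 70 (T = -5*(-4 - 2*5) = -5*(-4 - 1*10) = -5*(-4 - 10) = -5*(-14) = 70)
a(k) = 130*k (a(k) = (70 - 1*5)*(k + k) = (70 - 5)*(2*k) = 65*(2*k) = 130*k)
(-142*54)*a(4) = (-142*54)*(130*4) = -7668*520 = -3987360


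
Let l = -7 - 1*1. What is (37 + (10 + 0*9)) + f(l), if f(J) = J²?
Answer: 111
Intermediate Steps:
l = -8 (l = -7 - 1 = -8)
(37 + (10 + 0*9)) + f(l) = (37 + (10 + 0*9)) + (-8)² = (37 + (10 + 0)) + 64 = (37 + 10) + 64 = 47 + 64 = 111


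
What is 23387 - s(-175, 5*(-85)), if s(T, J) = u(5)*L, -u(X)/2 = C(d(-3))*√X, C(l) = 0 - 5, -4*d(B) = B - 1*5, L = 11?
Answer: 23387 - 110*√5 ≈ 23141.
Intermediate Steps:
d(B) = 5/4 - B/4 (d(B) = -(B - 1*5)/4 = -(B - 5)/4 = -(-5 + B)/4 = 5/4 - B/4)
C(l) = -5
u(X) = 10*√X (u(X) = -(-10)*√X = 10*√X)
s(T, J) = 110*√5 (s(T, J) = (10*√5)*11 = 110*√5)
23387 - s(-175, 5*(-85)) = 23387 - 110*√5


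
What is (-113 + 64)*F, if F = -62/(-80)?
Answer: -1519/40 ≈ -37.975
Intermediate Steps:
F = 31/40 (F = -62*(-1/80) = 31/40 ≈ 0.77500)
(-113 + 64)*F = (-113 + 64)*(31/40) = -49*31/40 = -1519/40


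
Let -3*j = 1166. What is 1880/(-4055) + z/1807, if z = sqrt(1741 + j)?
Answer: -376/811 + sqrt(12171)/5421 ≈ -0.44327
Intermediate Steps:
j = -1166/3 (j = -1/3*1166 = -1166/3 ≈ -388.67)
z = sqrt(12171)/3 (z = sqrt(1741 - 1166/3) = sqrt(4057/3) = sqrt(12171)/3 ≈ 36.774)
1880/(-4055) + z/1807 = 1880/(-4055) + (sqrt(12171)/3)/1807 = 1880*(-1/4055) + (sqrt(12171)/3)*(1/1807) = -376/811 + sqrt(12171)/5421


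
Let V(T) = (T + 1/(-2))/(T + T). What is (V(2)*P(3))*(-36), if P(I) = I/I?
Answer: -27/2 ≈ -13.500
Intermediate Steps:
V(T) = (-½ + T)/(2*T) (V(T) = (T + 1*(-½))/((2*T)) = (T - ½)*(1/(2*T)) = (-½ + T)*(1/(2*T)) = (-½ + T)/(2*T))
P(I) = 1
(V(2)*P(3))*(-36) = (((¼)*(-1 + 2*2)/2)*1)*(-36) = (((¼)*(½)*(-1 + 4))*1)*(-36) = (((¼)*(½)*3)*1)*(-36) = ((3/8)*1)*(-36) = (3/8)*(-36) = -27/2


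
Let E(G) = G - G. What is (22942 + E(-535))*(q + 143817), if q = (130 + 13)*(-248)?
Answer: 2485834526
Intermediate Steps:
E(G) = 0
q = -35464 (q = 143*(-248) = -35464)
(22942 + E(-535))*(q + 143817) = (22942 + 0)*(-35464 + 143817) = 22942*108353 = 2485834526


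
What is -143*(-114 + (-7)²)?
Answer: 9295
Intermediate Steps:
-143*(-114 + (-7)²) = -143*(-114 + 49) = -143*(-65) = 9295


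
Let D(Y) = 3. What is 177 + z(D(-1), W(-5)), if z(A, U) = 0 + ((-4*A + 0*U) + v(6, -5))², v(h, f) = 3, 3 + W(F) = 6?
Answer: 258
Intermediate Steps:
W(F) = 3 (W(F) = -3 + 6 = 3)
z(A, U) = (3 - 4*A)² (z(A, U) = 0 + ((-4*A + 0*U) + 3)² = 0 + ((-4*A + 0) + 3)² = 0 + (-4*A + 3)² = 0 + (3 - 4*A)² = (3 - 4*A)²)
177 + z(D(-1), W(-5)) = 177 + (-3 + 4*3)² = 177 + (-3 + 12)² = 177 + 9² = 177 + 81 = 258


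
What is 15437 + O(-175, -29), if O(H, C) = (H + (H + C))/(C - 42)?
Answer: 1096406/71 ≈ 15442.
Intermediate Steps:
O(H, C) = (C + 2*H)/(-42 + C) (O(H, C) = (H + (C + H))/(-42 + C) = (C + 2*H)/(-42 + C))
15437 + O(-175, -29) = 15437 + (-29 + 2*(-175))/(-42 - 29) = 15437 + (-29 - 350)/(-71) = 15437 - 1/71*(-379) = 15437 + 379/71 = 1096406/71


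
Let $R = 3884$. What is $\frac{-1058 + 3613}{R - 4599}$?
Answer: $- \frac{511}{143} \approx -3.5734$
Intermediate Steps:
$\frac{-1058 + 3613}{R - 4599} = \frac{-1058 + 3613}{3884 - 4599} = \frac{2555}{-715} = 2555 \left(- \frac{1}{715}\right) = - \frac{511}{143}$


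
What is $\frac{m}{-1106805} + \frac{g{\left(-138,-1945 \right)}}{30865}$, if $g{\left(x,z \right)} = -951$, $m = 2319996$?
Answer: $- \frac{691992839}{325347965} \approx -2.1269$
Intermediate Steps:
$\frac{m}{-1106805} + \frac{g{\left(-138,-1945 \right)}}{30865} = \frac{2319996}{-1106805} - \frac{951}{30865} = 2319996 \left(- \frac{1}{1106805}\right) - \frac{951}{30865} = - \frac{110476}{52705} - \frac{951}{30865} = - \frac{691992839}{325347965}$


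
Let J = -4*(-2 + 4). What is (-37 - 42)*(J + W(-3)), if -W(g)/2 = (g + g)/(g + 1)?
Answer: 1106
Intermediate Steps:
J = -8 (J = -4*2 = -8)
W(g) = -4*g/(1 + g) (W(g) = -2*(g + g)/(g + 1) = -2*2*g/(1 + g) = -4*g/(1 + g))
(-37 - 42)*(J + W(-3)) = (-37 - 42)*(-8 - 4*(-3)/(1 - 3)) = -79*(-8 - 4*(-3)/(-2)) = -79*(-8 - 4*(-3)*(-½)) = -79*(-8 - 6) = -79*(-14) = 1106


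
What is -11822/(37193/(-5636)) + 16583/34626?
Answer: 2307705323311/1287844818 ≈ 1791.9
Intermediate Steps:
-11822/(37193/(-5636)) + 16583/34626 = -11822/(37193*(-1/5636)) + 16583*(1/34626) = -11822/(-37193/5636) + 16583/34626 = -11822*(-5636/37193) + 16583/34626 = 66628792/37193 + 16583/34626 = 2307705323311/1287844818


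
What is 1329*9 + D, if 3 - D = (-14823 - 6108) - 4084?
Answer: 36979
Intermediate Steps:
D = 25018 (D = 3 - ((-14823 - 6108) - 4084) = 3 - (-20931 - 4084) = 3 - 1*(-25015) = 3 + 25015 = 25018)
1329*9 + D = 1329*9 + 25018 = 11961 + 25018 = 36979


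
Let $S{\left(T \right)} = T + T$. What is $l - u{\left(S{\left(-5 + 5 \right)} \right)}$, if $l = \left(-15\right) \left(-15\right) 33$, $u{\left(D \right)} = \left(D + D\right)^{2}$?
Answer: $7425$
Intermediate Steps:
$S{\left(T \right)} = 2 T$
$u{\left(D \right)} = 4 D^{2}$ ($u{\left(D \right)} = \left(2 D\right)^{2} = 4 D^{2}$)
$l = 7425$ ($l = 225 \cdot 33 = 7425$)
$l - u{\left(S{\left(-5 + 5 \right)} \right)} = 7425 - 4 \left(2 \left(-5 + 5\right)\right)^{2} = 7425 - 4 \left(2 \cdot 0\right)^{2} = 7425 - 4 \cdot 0^{2} = 7425 - 4 \cdot 0 = 7425 - 0 = 7425 + 0 = 7425$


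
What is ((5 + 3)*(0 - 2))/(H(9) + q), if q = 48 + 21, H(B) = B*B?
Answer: -8/75 ≈ -0.10667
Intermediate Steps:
H(B) = B**2
q = 69
((5 + 3)*(0 - 2))/(H(9) + q) = ((5 + 3)*(0 - 2))/(9**2 + 69) = (8*(-2))/(81 + 69) = -16/150 = -16*1/150 = -8/75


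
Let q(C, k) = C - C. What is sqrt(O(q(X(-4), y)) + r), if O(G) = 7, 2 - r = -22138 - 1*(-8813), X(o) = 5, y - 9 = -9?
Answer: sqrt(13334) ≈ 115.47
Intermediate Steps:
y = 0 (y = 9 - 9 = 0)
q(C, k) = 0
r = 13327 (r = 2 - (-22138 - 1*(-8813)) = 2 - (-22138 + 8813) = 2 - 1*(-13325) = 2 + 13325 = 13327)
sqrt(O(q(X(-4), y)) + r) = sqrt(7 + 13327) = sqrt(13334)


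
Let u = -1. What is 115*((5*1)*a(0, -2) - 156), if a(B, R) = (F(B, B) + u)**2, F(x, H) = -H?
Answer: -17365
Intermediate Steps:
a(B, R) = (-1 - B)**2 (a(B, R) = (-B - 1)**2 = (-1 - B)**2)
115*((5*1)*a(0, -2) - 156) = 115*((5*1)*(1 + 0)**2 - 156) = 115*(5*1**2 - 156) = 115*(5*1 - 156) = 115*(5 - 156) = 115*(-151) = -17365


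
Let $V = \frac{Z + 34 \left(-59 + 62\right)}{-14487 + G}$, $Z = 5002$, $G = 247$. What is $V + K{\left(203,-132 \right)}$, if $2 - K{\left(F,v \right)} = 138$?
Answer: $- \frac{121359}{890} \approx -136.36$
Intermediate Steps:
$K{\left(F,v \right)} = -136$ ($K{\left(F,v \right)} = 2 - 138 = -136$)
$V = - \frac{319}{890}$ ($V = \frac{5002 + 34 \left(-59 + 62\right)}{-14487 + 247} = \frac{5002 + 34 \cdot 3}{-14240} = \left(5002 + 102\right) \left(- \frac{1}{14240}\right) = 5104 \left(- \frac{1}{14240}\right) = - \frac{319}{890} \approx -0.35843$)
$V + K{\left(203,-132 \right)} = - \frac{319}{890} - 136 = - \frac{121359}{890}$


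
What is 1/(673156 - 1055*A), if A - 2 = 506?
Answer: 1/137216 ≈ 7.2878e-6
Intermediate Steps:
A = 508 (A = 2 + 506 = 508)
1/(673156 - 1055*A) = 1/(673156 - 1055*508) = 1/(673156 - 535940) = 1/137216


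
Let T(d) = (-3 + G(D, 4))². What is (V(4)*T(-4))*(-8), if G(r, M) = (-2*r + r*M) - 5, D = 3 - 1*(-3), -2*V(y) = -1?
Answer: -64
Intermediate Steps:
V(y) = ½ (V(y) = -½*(-1) = ½)
D = 6 (D = 3 + 3 = 6)
G(r, M) = -5 - 2*r + M*r (G(r, M) = (-2*r + M*r) - 5 = -5 - 2*r + M*r)
T(d) = 16 (T(d) = (-3 + (-5 - 2*6 + 4*6))² = (-3 + (-5 - 12 + 24))² = (-3 + 7)² = 4² = 16)
(V(4)*T(-4))*(-8) = ((½)*16)*(-8) = 8*(-8) = -64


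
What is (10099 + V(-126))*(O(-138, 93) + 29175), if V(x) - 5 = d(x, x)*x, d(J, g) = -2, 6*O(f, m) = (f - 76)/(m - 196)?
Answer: 31120408264/103 ≈ 3.0214e+8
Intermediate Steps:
O(f, m) = (-76 + f)/(6*(-196 + m)) (O(f, m) = ((f - 76)/(m - 196))/6 = ((-76 + f)/(-196 + m))/6 = (-76 + f)/(6*(-196 + m)))
V(x) = 5 - 2*x
(10099 + V(-126))*(O(-138, 93) + 29175) = (10099 + (5 - 2*(-126)))*((-76 - 138)/(6*(-196 + 93)) + 29175) = (10099 + (5 + 252))*((⅙)*(-214)/(-103) + 29175) = (10099 + 257)*((⅙)*(-1/103)*(-214) + 29175) = 10356*(107/309 + 29175) = 10356*(9015182/309) = 31120408264/103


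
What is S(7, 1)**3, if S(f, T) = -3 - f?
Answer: -1000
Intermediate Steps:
S(7, 1)**3 = (-3 - 1*7)**3 = (-3 - 7)**3 = (-10)**3 = -1000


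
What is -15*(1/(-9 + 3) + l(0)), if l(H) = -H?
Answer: 5/2 ≈ 2.5000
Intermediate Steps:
-15*(1/(-9 + 3) + l(0)) = -15*(1/(-9 + 3) - 1*0) = -15*(1/(-6) + 0) = -15*(-⅙ + 0) = -15*(-⅙) = 5/2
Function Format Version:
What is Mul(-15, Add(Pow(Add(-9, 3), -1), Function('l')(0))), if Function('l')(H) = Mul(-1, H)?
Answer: Rational(5, 2) ≈ 2.5000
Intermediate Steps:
Mul(-15, Add(Pow(Add(-9, 3), -1), Function('l')(0))) = Mul(-15, Add(Pow(Add(-9, 3), -1), Mul(-1, 0))) = Mul(-15, Add(Pow(-6, -1), 0)) = Mul(-15, Add(Rational(-1, 6), 0)) = Mul(-15, Rational(-1, 6)) = Rational(5, 2)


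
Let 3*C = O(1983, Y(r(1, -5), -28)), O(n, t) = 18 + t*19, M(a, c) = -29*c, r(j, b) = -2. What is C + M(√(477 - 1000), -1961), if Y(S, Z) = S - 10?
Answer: 56799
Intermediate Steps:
Y(S, Z) = -10 + S
O(n, t) = 18 + 19*t
C = -70 (C = (18 + 19*(-10 - 2))/3 = (18 + 19*(-12))/3 = (18 - 228)/3 = (⅓)*(-210) = -70)
C + M(√(477 - 1000), -1961) = -70 - 29*(-1961) = -70 + 56869 = 56799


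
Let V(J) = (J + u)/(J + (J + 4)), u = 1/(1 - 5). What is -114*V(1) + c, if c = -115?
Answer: -517/4 ≈ -129.25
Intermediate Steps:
u = -¼ (u = 1/(-4) = -¼ ≈ -0.25000)
V(J) = (-¼ + J)/(4 + 2*J) (V(J) = (J - ¼)/(J + (J + 4)) = (-¼ + J)/(J + (4 + J)) = (-¼ + J)/(4 + 2*J))
-114*V(1) + c = -57*(-1 + 4*1)/(4*(2 + 1)) - 115 = -57*(-1 + 4)/(4*3) - 115 = -57*3/(4*3) - 115 = -114*⅛ - 115 = -57/4 - 115 = -517/4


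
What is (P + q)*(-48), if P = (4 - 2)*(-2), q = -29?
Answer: 1584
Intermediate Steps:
P = -4 (P = 2*(-2) = -4)
(P + q)*(-48) = (-4 - 29)*(-48) = -33*(-48) = 1584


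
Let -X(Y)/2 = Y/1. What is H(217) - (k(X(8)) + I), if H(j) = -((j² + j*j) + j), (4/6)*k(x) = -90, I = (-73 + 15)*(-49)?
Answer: -97102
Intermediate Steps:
I = 2842 (I = -58*(-49) = 2842)
X(Y) = -2*Y (X(Y) = -2*Y/1 = -2*Y)
k(x) = -135 (k(x) = (3/2)*(-90) = -135)
H(j) = -j - 2*j² (H(j) = -((j² + j²) + j) = -(2*j² + j) = -(j + 2*j²) = -j - 2*j²)
H(217) - (k(X(8)) + I) = -1*217*(1 + 2*217) - (-135 + 2842) = -1*217*(1 + 434) - 1*2707 = -1*217*435 - 2707 = -94395 - 2707 = -97102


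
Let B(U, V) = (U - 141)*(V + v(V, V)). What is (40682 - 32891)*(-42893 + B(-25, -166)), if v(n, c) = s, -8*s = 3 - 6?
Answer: -479902227/4 ≈ -1.1998e+8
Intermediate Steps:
s = 3/8 (s = -(3 - 6)/8 = -⅛*(-3) = 3/8 ≈ 0.37500)
v(n, c) = 3/8
B(U, V) = (-141 + U)*(3/8 + V) (B(U, V) = (U - 141)*(V + 3/8) = (-141 + U)*(3/8 + V))
(40682 - 32891)*(-42893 + B(-25, -166)) = (40682 - 32891)*(-42893 + (-423/8 - 141*(-166) + (3/8)*(-25) - 25*(-166))) = 7791*(-42893 + (-423/8 + 23406 - 75/8 + 4150)) = 7791*(-42893 + 109975/4) = 7791*(-61597/4) = -479902227/4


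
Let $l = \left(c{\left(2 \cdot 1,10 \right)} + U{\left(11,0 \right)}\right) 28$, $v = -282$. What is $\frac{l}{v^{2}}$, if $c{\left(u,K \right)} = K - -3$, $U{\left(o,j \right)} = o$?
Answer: $\frac{56}{6627} \approx 0.0084503$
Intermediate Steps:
$c{\left(u,K \right)} = 3 + K$ ($c{\left(u,K \right)} = K + 3 = 3 + K$)
$l = 672$ ($l = \left(\left(3 + 10\right) + 11\right) 28 = \left(13 + 11\right) 28 = 24 \cdot 28 = 672$)
$\frac{l}{v^{2}} = \frac{672}{\left(-282\right)^{2}} = \frac{672}{79524} = 672 \cdot \frac{1}{79524} = \frac{56}{6627}$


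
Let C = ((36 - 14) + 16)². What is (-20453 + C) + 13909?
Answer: -5100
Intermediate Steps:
C = 1444 (C = (22 + 16)² = 38² = 1444)
(-20453 + C) + 13909 = (-20453 + 1444) + 13909 = -19009 + 13909 = -5100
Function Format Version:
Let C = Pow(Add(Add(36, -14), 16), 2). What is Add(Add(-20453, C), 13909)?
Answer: -5100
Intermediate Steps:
C = 1444 (C = Pow(Add(22, 16), 2) = Pow(38, 2) = 1444)
Add(Add(-20453, C), 13909) = Add(Add(-20453, 1444), 13909) = Add(-19009, 13909) = -5100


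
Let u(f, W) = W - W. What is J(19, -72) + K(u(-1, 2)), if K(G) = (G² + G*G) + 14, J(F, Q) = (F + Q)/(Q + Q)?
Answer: 2069/144 ≈ 14.368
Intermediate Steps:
u(f, W) = 0
J(F, Q) = (F + Q)/(2*Q) (J(F, Q) = (F + Q)/((2*Q)) = (F + Q)*(1/(2*Q)) = (F + Q)/(2*Q))
K(G) = 14 + 2*G² (K(G) = (G² + G²) + 14 = 2*G² + 14 = 14 + 2*G²)
J(19, -72) + K(u(-1, 2)) = (½)*(19 - 72)/(-72) + (14 + 2*0²) = (½)*(-1/72)*(-53) + (14 + 2*0) = 53/144 + (14 + 0) = 53/144 + 14 = 2069/144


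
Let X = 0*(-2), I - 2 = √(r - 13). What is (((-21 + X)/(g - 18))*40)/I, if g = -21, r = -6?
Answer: 560/299 - 280*I*√19/299 ≈ 1.8729 - 4.0819*I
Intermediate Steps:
I = 2 + I*√19 (I = 2 + √(-6 - 13) = 2 + √(-19) = 2 + I*√19 ≈ 2.0 + 4.3589*I)
X = 0
(((-21 + X)/(g - 18))*40)/I = (((-21 + 0)/(-21 - 18))*40)/(2 + I*√19) = (-21/(-39)*40)/(2 + I*√19) = (-21*(-1/39)*40)/(2 + I*√19) = ((7/13)*40)/(2 + I*√19) = 280/(13*(2 + I*√19))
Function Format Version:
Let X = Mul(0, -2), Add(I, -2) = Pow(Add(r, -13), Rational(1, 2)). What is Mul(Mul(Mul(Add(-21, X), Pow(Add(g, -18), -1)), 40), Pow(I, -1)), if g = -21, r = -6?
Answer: Add(Rational(560, 299), Mul(Rational(-280, 299), I, Pow(19, Rational(1, 2)))) ≈ Add(1.8729, Mul(-4.0819, I))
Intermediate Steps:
I = Add(2, Mul(I, Pow(19, Rational(1, 2)))) (I = Add(2, Pow(Add(-6, -13), Rational(1, 2))) = Add(2, Pow(-19, Rational(1, 2))) = Add(2, Mul(I, Pow(19, Rational(1, 2)))) ≈ Add(2.0000, Mul(4.3589, I)))
X = 0
Mul(Mul(Mul(Add(-21, X), Pow(Add(g, -18), -1)), 40), Pow(I, -1)) = Mul(Mul(Mul(Add(-21, 0), Pow(Add(-21, -18), -1)), 40), Pow(Add(2, Mul(I, Pow(19, Rational(1, 2)))), -1)) = Mul(Mul(Mul(-21, Pow(-39, -1)), 40), Pow(Add(2, Mul(I, Pow(19, Rational(1, 2)))), -1)) = Mul(Mul(Mul(-21, Rational(-1, 39)), 40), Pow(Add(2, Mul(I, Pow(19, Rational(1, 2)))), -1)) = Mul(Mul(Rational(7, 13), 40), Pow(Add(2, Mul(I, Pow(19, Rational(1, 2)))), -1)) = Mul(Rational(280, 13), Pow(Add(2, Mul(I, Pow(19, Rational(1, 2)))), -1))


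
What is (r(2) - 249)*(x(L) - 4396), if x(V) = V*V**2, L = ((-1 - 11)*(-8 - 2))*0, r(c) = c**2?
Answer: 1077020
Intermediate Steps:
L = 0 (L = -12*(-10)*0 = 120*0 = 0)
x(V) = V**3
(r(2) - 249)*(x(L) - 4396) = (2**2 - 249)*(0**3 - 4396) = (4 - 249)*(0 - 4396) = -245*(-4396) = 1077020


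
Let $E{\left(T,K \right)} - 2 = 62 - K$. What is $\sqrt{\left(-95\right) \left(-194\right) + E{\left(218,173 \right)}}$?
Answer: $\sqrt{18321} \approx 135.35$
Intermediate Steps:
$E{\left(T,K \right)} = 64 - K$ ($E{\left(T,K \right)} = 2 - \left(-62 + K\right) = 64 - K$)
$\sqrt{\left(-95\right) \left(-194\right) + E{\left(218,173 \right)}} = \sqrt{\left(-95\right) \left(-194\right) + \left(64 - 173\right)} = \sqrt{18430 + \left(64 - 173\right)} = \sqrt{18430 - 109} = \sqrt{18321}$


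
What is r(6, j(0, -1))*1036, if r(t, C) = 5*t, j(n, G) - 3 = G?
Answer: 31080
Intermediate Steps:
j(n, G) = 3 + G
r(6, j(0, -1))*1036 = (5*6)*1036 = 30*1036 = 31080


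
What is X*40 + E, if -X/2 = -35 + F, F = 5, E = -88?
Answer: 2312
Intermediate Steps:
X = 60 (X = -2*(-35 + 5) = -2*(-30) = 60)
X*40 + E = 60*40 - 88 = 2400 - 88 = 2312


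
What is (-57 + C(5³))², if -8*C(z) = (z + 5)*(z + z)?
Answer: 67881121/4 ≈ 1.6970e+7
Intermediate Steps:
C(z) = -z*(5 + z)/4 (C(z) = -(z + 5)*(z + z)/8 = -(5 + z)*2*z/8 = -z*(5 + z)/4)
(-57 + C(5³))² = (-57 - ¼*5³*(5 + 5³))² = (-57 - ¼*125*(5 + 125))² = (-57 - ¼*125*130)² = (-57 - 8125/2)² = (-8239/2)² = 67881121/4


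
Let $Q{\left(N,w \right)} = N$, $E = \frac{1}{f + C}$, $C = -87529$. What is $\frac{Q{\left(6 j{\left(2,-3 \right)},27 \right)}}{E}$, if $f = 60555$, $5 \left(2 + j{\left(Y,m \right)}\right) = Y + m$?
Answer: $\frac{1780284}{5} \approx 3.5606 \cdot 10^{5}$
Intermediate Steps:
$j{\left(Y,m \right)} = -2 + \frac{Y}{5} + \frac{m}{5}$ ($j{\left(Y,m \right)} = -2 + \frac{Y + m}{5} = -2 + \left(\frac{Y}{5} + \frac{m}{5}\right) = -2 + \frac{Y}{5} + \frac{m}{5}$)
$E = - \frac{1}{26974}$ ($E = \frac{1}{60555 - 87529} = \frac{1}{-26974} = - \frac{1}{26974} \approx -3.7073 \cdot 10^{-5}$)
$\frac{Q{\left(6 j{\left(2,-3 \right)},27 \right)}}{E} = \frac{6 \left(-2 + \frac{1}{5} \cdot 2 + \frac{1}{5} \left(-3\right)\right)}{- \frac{1}{26974}} = 6 \left(-2 + \frac{2}{5} - \frac{3}{5}\right) \left(-26974\right) = 6 \left(- \frac{11}{5}\right) \left(-26974\right) = \left(- \frac{66}{5}\right) \left(-26974\right) = \frac{1780284}{5}$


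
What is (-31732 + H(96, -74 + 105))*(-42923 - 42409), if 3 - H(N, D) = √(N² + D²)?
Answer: 2707499028 + 85332*√10177 ≈ 2.7161e+9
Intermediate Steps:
H(N, D) = 3 - √(D² + N²) (H(N, D) = 3 - √(N² + D²) = 3 - √(D² + N²))
(-31732 + H(96, -74 + 105))*(-42923 - 42409) = (-31732 + (3 - √((-74 + 105)² + 96²)))*(-42923 - 42409) = (-31732 + (3 - √(31² + 9216)))*(-85332) = (-31732 + (3 - √(961 + 9216)))*(-85332) = (-31732 + (3 - √10177))*(-85332) = (-31729 - √10177)*(-85332) = 2707499028 + 85332*√10177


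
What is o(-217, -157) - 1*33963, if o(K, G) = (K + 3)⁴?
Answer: 2097239653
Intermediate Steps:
o(K, G) = (3 + K)⁴
o(-217, -157) - 1*33963 = (3 - 217)⁴ - 1*33963 = (-214)⁴ - 33963 = 2097273616 - 33963 = 2097239653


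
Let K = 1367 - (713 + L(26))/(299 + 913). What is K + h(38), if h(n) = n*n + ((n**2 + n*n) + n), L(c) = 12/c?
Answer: 90382897/15756 ≈ 5736.4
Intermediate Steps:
K = 21529177/15756 (K = 1367 - (713 + 12/26)/(299 + 913) = 1367 - (713 + 12*(1/26))/1212 = 1367 - (713 + 6/13)/1212 = 1367 - 9275/(13*1212) = 1367 - 1*9275/15756 = 1367 - 9275/15756 = 21529177/15756 ≈ 1366.4)
h(n) = n + 3*n**2 (h(n) = n**2 + ((n**2 + n**2) + n) = n**2 + (2*n**2 + n) = n**2 + (n + 2*n**2) = n + 3*n**2)
K + h(38) = 21529177/15756 + 38*(1 + 3*38) = 21529177/15756 + 38*(1 + 114) = 21529177/15756 + 38*115 = 21529177/15756 + 4370 = 90382897/15756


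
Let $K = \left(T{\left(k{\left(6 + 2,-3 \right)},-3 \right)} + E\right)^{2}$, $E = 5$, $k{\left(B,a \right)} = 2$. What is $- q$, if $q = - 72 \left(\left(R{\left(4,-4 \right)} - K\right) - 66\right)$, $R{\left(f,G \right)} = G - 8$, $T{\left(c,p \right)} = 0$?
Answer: $-7416$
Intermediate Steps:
$K = 25$ ($K = \left(0 + 5\right)^{2} = 5^{2} = 25$)
$R{\left(f,G \right)} = -8 + G$
$q = 7416$ ($q = - 72 \left(\left(\left(-8 - 4\right) - 25\right) - 66\right) = - 72 \left(\left(-12 - 25\right) - 66\right) = - 72 \left(-37 - 66\right) = \left(-72\right) \left(-103\right) = 7416$)
$- q = \left(-1\right) 7416 = -7416$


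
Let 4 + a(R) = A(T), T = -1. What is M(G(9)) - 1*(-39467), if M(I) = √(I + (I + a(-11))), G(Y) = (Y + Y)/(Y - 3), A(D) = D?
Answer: 39468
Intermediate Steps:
a(R) = -5 (a(R) = -4 - 1 = -5)
G(Y) = 2*Y/(-3 + Y) (G(Y) = (2*Y)/(-3 + Y) = 2*Y/(-3 + Y))
M(I) = √(-5 + 2*I) (M(I) = √(I + (I - 5)) = √(I + (-5 + I)) = √(-5 + 2*I))
M(G(9)) - 1*(-39467) = √(-5 + 2*(2*9/(-3 + 9))) - 1*(-39467) = √(-5 + 2*(2*9/6)) + 39467 = √(-5 + 2*(2*9*(⅙))) + 39467 = √(-5 + 2*3) + 39467 = √(-5 + 6) + 39467 = √1 + 39467 = 1 + 39467 = 39468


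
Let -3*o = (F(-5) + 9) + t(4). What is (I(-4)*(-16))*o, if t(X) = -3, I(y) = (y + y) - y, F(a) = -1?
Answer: -320/3 ≈ -106.67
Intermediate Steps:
I(y) = y (I(y) = 2*y - y = y)
o = -5/3 (o = -((-1 + 9) - 3)/3 = -(8 - 3)/3 = -1/3*5 = -5/3 ≈ -1.6667)
(I(-4)*(-16))*o = -4*(-16)*(-5/3) = 64*(-5/3) = -320/3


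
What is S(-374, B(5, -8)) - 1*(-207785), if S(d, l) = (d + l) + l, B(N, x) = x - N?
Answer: 207385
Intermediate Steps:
S(d, l) = d + 2*l
S(-374, B(5, -8)) - 1*(-207785) = (-374 + 2*(-8 - 1*5)) - 1*(-207785) = (-374 + 2*(-8 - 5)) + 207785 = (-374 + 2*(-13)) + 207785 = (-374 - 26) + 207785 = -400 + 207785 = 207385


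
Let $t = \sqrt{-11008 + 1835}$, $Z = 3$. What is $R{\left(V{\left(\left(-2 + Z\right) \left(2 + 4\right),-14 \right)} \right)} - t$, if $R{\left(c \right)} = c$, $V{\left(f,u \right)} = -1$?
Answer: $-1 - i \sqrt{9173} \approx -1.0 - 95.776 i$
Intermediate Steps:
$t = i \sqrt{9173}$ ($t = \sqrt{-9173} = i \sqrt{9173} \approx 95.776 i$)
$R{\left(V{\left(\left(-2 + Z\right) \left(2 + 4\right),-14 \right)} \right)} - t = -1 - i \sqrt{9173}$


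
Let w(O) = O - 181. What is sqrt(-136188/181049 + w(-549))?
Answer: I*sqrt(23953137193942)/181049 ≈ 27.032*I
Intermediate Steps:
w(O) = -181 + O
sqrt(-136188/181049 + w(-549)) = sqrt(-136188/181049 + (-181 - 549)) = sqrt(-136188*1/181049 - 730) = sqrt(-136188/181049 - 730) = sqrt(-132301958/181049) = I*sqrt(23953137193942)/181049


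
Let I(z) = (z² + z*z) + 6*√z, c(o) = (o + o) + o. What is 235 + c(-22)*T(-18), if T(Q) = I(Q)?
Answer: -42533 - 1188*I*√2 ≈ -42533.0 - 1680.1*I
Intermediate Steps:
c(o) = 3*o (c(o) = 2*o + o = 3*o)
I(z) = 2*z² + 6*√z (I(z) = (z² + z²) + 6*√z = 2*z² + 6*√z)
T(Q) = 2*Q² + 6*√Q
235 + c(-22)*T(-18) = 235 + (3*(-22))*(2*(-18)² + 6*√(-18)) = 235 - 66*(2*324 + 6*(3*I*√2)) = 235 - 66*(648 + 18*I*√2) = 235 + (-42768 - 1188*I*√2) = -42533 - 1188*I*√2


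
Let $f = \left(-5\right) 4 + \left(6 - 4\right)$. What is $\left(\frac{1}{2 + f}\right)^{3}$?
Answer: $- \frac{1}{4096} \approx -0.00024414$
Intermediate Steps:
$f = -18$ ($f = -20 + 2 = -18$)
$\left(\frac{1}{2 + f}\right)^{3} = \left(\frac{1}{2 - 18}\right)^{3} = \left(\frac{1}{-16}\right)^{3} = \left(- \frac{1}{16}\right)^{3} = - \frac{1}{4096}$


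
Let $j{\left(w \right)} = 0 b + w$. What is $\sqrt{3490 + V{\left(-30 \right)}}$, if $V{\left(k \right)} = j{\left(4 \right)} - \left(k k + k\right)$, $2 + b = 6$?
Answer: $8 \sqrt{41} \approx 51.225$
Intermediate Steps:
$b = 4$ ($b = -2 + 6 = 4$)
$j{\left(w \right)} = w$ ($j{\left(w \right)} = 0 \cdot 4 + w = 0 + w = w$)
$V{\left(k \right)} = 4 - k - k^{2}$ ($V{\left(k \right)} = 4 - \left(k k + k\right) = 4 - \left(k^{2} + k\right) = 4 - \left(k + k^{2}\right) = 4 - k - k^{2}$)
$\sqrt{3490 + V{\left(-30 \right)}} = \sqrt{3490 - 866} = \sqrt{2624} = 8 \sqrt{41}$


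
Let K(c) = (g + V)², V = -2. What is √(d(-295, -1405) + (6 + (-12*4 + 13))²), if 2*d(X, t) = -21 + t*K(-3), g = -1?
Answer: 2*I*√1373 ≈ 74.108*I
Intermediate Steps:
K(c) = 9 (K(c) = (-1 - 2)² = (-3)² = 9)
d(X, t) = -21/2 + 9*t/2 (d(X, t) = (-21 + t*9)/2 = (-21 + 9*t)/2 = -21/2 + 9*t/2)
√(d(-295, -1405) + (6 + (-12*4 + 13))²) = √((-21/2 + (9/2)*(-1405)) + (6 + (-12*4 + 13))²) = √((-21/2 - 12645/2) + (6 + (-48 + 13))²) = √(-6333 + (6 - 35)²) = √(-6333 + (-29)²) = √(-6333 + 841) = √(-5492) = 2*I*√1373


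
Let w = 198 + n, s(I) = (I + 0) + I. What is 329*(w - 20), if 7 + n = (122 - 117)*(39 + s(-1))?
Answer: 117124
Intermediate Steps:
s(I) = 2*I (s(I) = I + I = 2*I)
n = 178 (n = -7 + (122 - 117)*(39 + 2*(-1)) = -7 + 5*(39 - 2) = -7 + 5*37 = -7 + 185 = 178)
w = 376 (w = 198 + 178 = 376)
329*(w - 20) = 329*(376 - 20) = 329*356 = 117124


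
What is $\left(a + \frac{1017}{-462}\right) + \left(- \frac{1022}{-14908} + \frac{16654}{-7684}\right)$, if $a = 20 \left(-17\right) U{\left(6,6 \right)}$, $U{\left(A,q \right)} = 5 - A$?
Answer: $\frac{370133746361}{1102573318} \approx 335.7$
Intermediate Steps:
$a = 340$ ($a = 20 \left(-17\right) \left(5 - 6\right) = - 340 \left(5 - 6\right) = \left(-340\right) \left(-1\right) = 340$)
$\left(a + \frac{1017}{-462}\right) + \left(- \frac{1022}{-14908} + \frac{16654}{-7684}\right) = \left(340 + \frac{1017}{-462}\right) + \left(- \frac{1022}{-14908} + \frac{16654}{-7684}\right) = \left(340 + 1017 \left(- \frac{1}{462}\right)\right) + \left(\left(-1022\right) \left(- \frac{1}{14908}\right) + 16654 \left(- \frac{1}{7684}\right)\right) = \left(340 - \frac{339}{154}\right) + \left(\frac{511}{7454} - \frac{8327}{3842}\right) = \frac{52021}{154} - \frac{15026549}{7159567} = \frac{370133746361}{1102573318}$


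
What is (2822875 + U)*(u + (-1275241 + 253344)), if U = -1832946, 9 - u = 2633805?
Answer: -3618876515797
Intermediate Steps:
u = -2633796 (u = 9 - 1*2633805 = 9 - 2633805 = -2633796)
(2822875 + U)*(u + (-1275241 + 253344)) = (2822875 - 1832946)*(-2633796 + (-1275241 + 253344)) = 989929*(-2633796 - 1021897) = 989929*(-3655693) = -3618876515797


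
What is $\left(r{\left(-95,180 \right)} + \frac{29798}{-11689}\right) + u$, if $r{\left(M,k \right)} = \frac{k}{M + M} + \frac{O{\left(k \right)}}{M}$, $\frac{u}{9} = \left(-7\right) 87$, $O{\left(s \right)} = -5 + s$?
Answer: $- \frac{1218466450}{222091} \approx -5486.3$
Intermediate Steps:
$u = -5481$ ($u = 9 \left(\left(-7\right) 87\right) = 9 \left(-609\right) = -5481$)
$r{\left(M,k \right)} = \frac{-5 + k}{M} + \frac{k}{2 M}$ ($r{\left(M,k \right)} = \frac{k}{M + M} + \frac{-5 + k}{M} = \frac{k}{2 M} + \frac{-5 + k}{M} = \frac{-5 + k}{M} + \frac{k}{2 M}$)
$\left(r{\left(-95,180 \right)} + \frac{29798}{-11689}\right) + u = \left(\frac{-10 + 3 \cdot 180}{2 \left(-95\right)} + \frac{29798}{-11689}\right) - 5481 = \left(\frac{1}{2} \left(- \frac{1}{95}\right) \left(-10 + 540\right) + 29798 \left(- \frac{1}{11689}\right)\right) - 5481 = \left(\frac{1}{2} \left(- \frac{1}{95}\right) 530 - \frac{29798}{11689}\right) - 5481 = \left(- \frac{53}{19} - \frac{29798}{11689}\right) - 5481 = - \frac{1185679}{222091} - 5481 = - \frac{1218466450}{222091}$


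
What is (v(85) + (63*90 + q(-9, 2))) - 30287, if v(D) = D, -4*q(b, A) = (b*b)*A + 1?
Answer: -98291/4 ≈ -24573.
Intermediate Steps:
q(b, A) = -1/4 - A*b**2/4 (q(b, A) = -((b*b)*A + 1)/4 = -(b**2*A + 1)/4 = -(A*b**2 + 1)/4 = -(1 + A*b**2)/4 = -1/4 - A*b**2/4)
(v(85) + (63*90 + q(-9, 2))) - 30287 = (85 + (63*90 + (-1/4 - 1/4*2*(-9)**2))) - 30287 = (85 + (5670 + (-1/4 - 1/4*2*81))) - 30287 = (85 + (5670 + (-1/4 - 81/2))) - 30287 = (85 + (5670 - 163/4)) - 30287 = (85 + 22517/4) - 30287 = 22857/4 - 30287 = -98291/4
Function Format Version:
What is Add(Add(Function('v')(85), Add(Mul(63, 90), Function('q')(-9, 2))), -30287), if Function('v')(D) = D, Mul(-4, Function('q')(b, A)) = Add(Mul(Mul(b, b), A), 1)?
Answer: Rational(-98291, 4) ≈ -24573.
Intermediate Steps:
Function('q')(b, A) = Add(Rational(-1, 4), Mul(Rational(-1, 4), A, Pow(b, 2))) (Function('q')(b, A) = Mul(Rational(-1, 4), Add(Mul(Mul(b, b), A), 1)) = Mul(Rational(-1, 4), Add(Mul(Pow(b, 2), A), 1)) = Mul(Rational(-1, 4), Add(Mul(A, Pow(b, 2)), 1)) = Mul(Rational(-1, 4), Add(1, Mul(A, Pow(b, 2)))) = Add(Rational(-1, 4), Mul(Rational(-1, 4), A, Pow(b, 2))))
Add(Add(Function('v')(85), Add(Mul(63, 90), Function('q')(-9, 2))), -30287) = Add(Add(85, Add(Mul(63, 90), Add(Rational(-1, 4), Mul(Rational(-1, 4), 2, Pow(-9, 2))))), -30287) = Add(Add(85, Add(5670, Add(Rational(-1, 4), Mul(Rational(-1, 4), 2, 81)))), -30287) = Add(Add(85, Add(5670, Add(Rational(-1, 4), Rational(-81, 2)))), -30287) = Add(Add(85, Add(5670, Rational(-163, 4))), -30287) = Add(Add(85, Rational(22517, 4)), -30287) = Add(Rational(22857, 4), -30287) = Rational(-98291, 4)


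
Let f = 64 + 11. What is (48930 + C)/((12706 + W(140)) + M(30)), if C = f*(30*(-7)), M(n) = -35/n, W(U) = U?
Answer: 199080/77069 ≈ 2.5831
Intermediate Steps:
f = 75
C = -15750 (C = 75*(30*(-7)) = 75*(-210) = -15750)
(48930 + C)/((12706 + W(140)) + M(30)) = (48930 - 15750)/((12706 + 140) - 35/30) = 33180/(12846 - 35*1/30) = 33180/(12846 - 7/6) = 33180/(77069/6) = 33180*(6/77069) = 199080/77069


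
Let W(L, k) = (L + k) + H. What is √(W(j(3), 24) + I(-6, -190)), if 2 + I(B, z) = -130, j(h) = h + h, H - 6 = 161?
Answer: √65 ≈ 8.0623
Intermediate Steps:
H = 167 (H = 6 + 161 = 167)
j(h) = 2*h
W(L, k) = 167 + L + k (W(L, k) = (L + k) + 167 = 167 + L + k)
I(B, z) = -132 (I(B, z) = -2 - 130 = -132)
√(W(j(3), 24) + I(-6, -190)) = √((167 + 2*3 + 24) - 132) = √((167 + 6 + 24) - 132) = √(197 - 132) = √65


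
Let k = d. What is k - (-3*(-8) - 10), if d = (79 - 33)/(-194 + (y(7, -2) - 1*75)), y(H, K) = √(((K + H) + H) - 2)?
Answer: -1025288/72351 - 46*√10/72351 ≈ -14.173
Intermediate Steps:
y(H, K) = √(-2 + K + 2*H) (y(H, K) = √(((H + K) + H) - 2) = √((K + 2*H) - 2) = √(-2 + K + 2*H))
d = 46/(-269 + √10) (d = (79 - 33)/(-194 + (√(-2 - 2 + 2*7) - 1*75)) = 46/(-194 + (√(-2 - 2 + 14) - 75)) = 46/(-194 + (√10 - 75)) = 46/(-194 + (-75 + √10)) = 46/(-269 + √10) ≈ -0.17304)
k = -12374/72351 - 46*√10/72351 ≈ -0.17304
k - (-3*(-8) - 10) = (-12374/72351 - 46*√10/72351) - (-3*(-8) - 10) = (-12374/72351 - 46*√10/72351) - (24 - 10) = (-12374/72351 - 46*√10/72351) - 1*14 = (-12374/72351 - 46*√10/72351) - 14 = -1025288/72351 - 46*√10/72351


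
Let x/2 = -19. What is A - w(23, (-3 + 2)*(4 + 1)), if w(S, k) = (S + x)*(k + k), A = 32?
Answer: -118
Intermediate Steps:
x = -38 (x = 2*(-19) = -38)
w(S, k) = 2*k*(-38 + S) (w(S, k) = (S - 38)*(k + k) = (-38 + S)*(2*k) = 2*k*(-38 + S))
A - w(23, (-3 + 2)*(4 + 1)) = 32 - 2*(-3 + 2)*(4 + 1)*(-38 + 23) = 32 - 2*(-1*5)*(-15) = 32 - 2*(-5)*(-15) = 32 - 1*150 = 32 - 150 = -118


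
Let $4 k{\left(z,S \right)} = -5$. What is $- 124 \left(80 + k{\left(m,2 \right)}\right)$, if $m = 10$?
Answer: $-9765$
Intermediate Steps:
$k{\left(z,S \right)} = - \frac{5}{4}$ ($k{\left(z,S \right)} = \frac{1}{4} \left(-5\right) = - \frac{5}{4}$)
$- 124 \left(80 + k{\left(m,2 \right)}\right) = - 124 \left(80 - \frac{5}{4}\right) = - \frac{124 \cdot 315}{4} = \left(-1\right) 9765 = -9765$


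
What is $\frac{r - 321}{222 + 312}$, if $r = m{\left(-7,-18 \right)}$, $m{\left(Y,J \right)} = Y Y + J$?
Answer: $- \frac{145}{267} \approx -0.54307$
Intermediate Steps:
$m{\left(Y,J \right)} = J + Y^{2}$ ($m{\left(Y,J \right)} = Y^{2} + J = J + Y^{2}$)
$r = 31$ ($r = -18 + \left(-7\right)^{2} = -18 + 49 = 31$)
$\frac{r - 321}{222 + 312} = \frac{31 - 321}{222 + 312} = \frac{31 - 321}{534} = \left(-290\right) \frac{1}{534} = - \frac{145}{267}$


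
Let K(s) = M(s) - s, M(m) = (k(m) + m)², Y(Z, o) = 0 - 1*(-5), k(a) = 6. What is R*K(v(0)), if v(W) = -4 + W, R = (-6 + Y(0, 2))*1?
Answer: -8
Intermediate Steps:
Y(Z, o) = 5 (Y(Z, o) = 0 + 5 = 5)
R = -1 (R = (-6 + 5)*1 = -1*1 = -1)
M(m) = (6 + m)²
K(s) = (6 + s)² - s
R*K(v(0)) = -((6 + (-4 + 0))² - (-4 + 0)) = -((6 - 4)² - 1*(-4)) = -(2² + 4) = -(4 + 4) = -1*8 = -8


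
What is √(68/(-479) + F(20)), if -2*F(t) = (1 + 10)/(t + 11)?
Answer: I*√281685530/29698 ≈ 0.56514*I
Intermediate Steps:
F(t) = -11/(2*(11 + t)) (F(t) = -(1 + 10)/(2*(t + 11)) = -11/(2*(11 + t)))
√(68/(-479) + F(20)) = √(68/(-479) - 11/(22 + 2*20)) = √(68*(-1/479) - 11/(22 + 40)) = √(-68/479 - 11/62) = √(-9485/29698) = I*√281685530/29698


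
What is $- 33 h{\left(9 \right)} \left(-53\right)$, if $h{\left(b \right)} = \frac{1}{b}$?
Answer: $\frac{583}{3} \approx 194.33$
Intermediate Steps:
$- 33 h{\left(9 \right)} \left(-53\right) = - \frac{33}{9} \left(-53\right) = \left(-33\right) \frac{1}{9} \left(-53\right) = \left(- \frac{11}{3}\right) \left(-53\right) = \frac{583}{3}$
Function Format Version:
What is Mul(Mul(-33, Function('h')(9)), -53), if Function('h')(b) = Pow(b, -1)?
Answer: Rational(583, 3) ≈ 194.33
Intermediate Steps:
Mul(Mul(-33, Function('h')(9)), -53) = Mul(Mul(-33, Pow(9, -1)), -53) = Mul(Mul(-33, Rational(1, 9)), -53) = Mul(Rational(-11, 3), -53) = Rational(583, 3)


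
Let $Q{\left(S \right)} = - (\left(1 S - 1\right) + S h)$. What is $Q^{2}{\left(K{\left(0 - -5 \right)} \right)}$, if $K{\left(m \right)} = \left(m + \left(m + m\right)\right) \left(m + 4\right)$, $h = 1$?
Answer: $72361$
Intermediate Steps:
$K{\left(m \right)} = 3 m \left(4 + m\right)$ ($K{\left(m \right)} = \left(m + 2 m\right) \left(4 + m\right) = 3 m \left(4 + m\right)$)
$Q{\left(S \right)} = 1 - 2 S$ ($Q{\left(S \right)} = - (\left(1 S - 1\right) + S 1) = - (\left(S - 1\right) + S) = - (\left(-1 + S\right) + S) = - (-1 + 2 S) = 1 - 2 S$)
$Q^{2}{\left(K{\left(0 - -5 \right)} \right)} = \left(1 - 2 \cdot 3 \left(0 - -5\right) \left(4 + \left(0 - -5\right)\right)\right)^{2} = \left(1 - 2 \cdot 3 \left(0 + 5\right) \left(4 + \left(0 + 5\right)\right)\right)^{2} = \left(1 - 2 \cdot 3 \cdot 5 \left(4 + 5\right)\right)^{2} = \left(1 - 2 \cdot 3 \cdot 5 \cdot 9\right)^{2} = \left(1 - 270\right)^{2} = \left(-269\right)^{2} = 72361$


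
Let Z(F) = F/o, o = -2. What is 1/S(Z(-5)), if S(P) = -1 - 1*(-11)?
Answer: 1/10 ≈ 0.10000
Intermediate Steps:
Z(F) = -F/2 (Z(F) = F/(-2) = F*(-1/2) = -F/2)
S(P) = 10 (S(P) = -1 + 11 = 10)
1/S(Z(-5)) = 1/10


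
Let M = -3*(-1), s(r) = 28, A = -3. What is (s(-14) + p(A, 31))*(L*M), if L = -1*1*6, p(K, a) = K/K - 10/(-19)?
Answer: -10098/19 ≈ -531.47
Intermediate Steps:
p(K, a) = 29/19 (p(K, a) = 1 - 10*(-1/19) = 1 + 10/19 = 29/19)
M = 3
L = -6 (L = -1*6 = -6)
(s(-14) + p(A, 31))*(L*M) = (28 + 29/19)*(-6*3) = (561/19)*(-18) = -10098/19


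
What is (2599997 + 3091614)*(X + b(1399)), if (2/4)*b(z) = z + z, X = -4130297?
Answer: -23476193583311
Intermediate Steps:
b(z) = 4*z (b(z) = 2*(z + z) = 2*(2*z) = 4*z)
(2599997 + 3091614)*(X + b(1399)) = (2599997 + 3091614)*(-4130297 + 4*1399) = 5691611*(-4130297 + 5596) = 5691611*(-4124701) = -23476193583311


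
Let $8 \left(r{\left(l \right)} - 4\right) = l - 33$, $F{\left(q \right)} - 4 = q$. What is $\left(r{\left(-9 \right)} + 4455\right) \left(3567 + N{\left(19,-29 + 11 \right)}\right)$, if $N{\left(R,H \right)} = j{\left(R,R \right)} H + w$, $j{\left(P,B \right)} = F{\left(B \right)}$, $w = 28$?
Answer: $\frac{56669515}{4} \approx 1.4167 \cdot 10^{7}$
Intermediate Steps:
$F{\left(q \right)} = 4 + q$
$r{\left(l \right)} = - \frac{1}{8} + \frac{l}{8}$ ($r{\left(l \right)} = 4 + \frac{l - 33}{8} = 4 + \frac{-33 + l}{8} = 4 + \left(- \frac{33}{8} + \frac{l}{8}\right) = - \frac{1}{8} + \frac{l}{8}$)
$j{\left(P,B \right)} = 4 + B$
$N{\left(R,H \right)} = 28 + H \left(4 + R\right)$ ($N{\left(R,H \right)} = \left(4 + R\right) H + 28 = H \left(4 + R\right) + 28 = 28 + H \left(4 + R\right)$)
$\left(r{\left(-9 \right)} + 4455\right) \left(3567 + N{\left(19,-29 + 11 \right)}\right) = \left(\left(- \frac{1}{8} + \frac{1}{8} \left(-9\right)\right) + 4455\right) \left(3567 + \left(28 + \left(-29 + 11\right) \left(4 + 19\right)\right)\right) = \left(\left(- \frac{1}{8} - \frac{9}{8}\right) + 4455\right) \left(3567 + \left(28 - 414\right)\right) = \left(- \frac{5}{4} + 4455\right) \left(3567 + \left(28 - 414\right)\right) = \frac{17815 \left(3567 - 386\right)}{4} = \frac{17815}{4} \cdot 3181 = \frac{56669515}{4}$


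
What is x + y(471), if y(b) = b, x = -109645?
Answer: -109174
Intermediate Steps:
x + y(471) = -109645 + 471 = -109174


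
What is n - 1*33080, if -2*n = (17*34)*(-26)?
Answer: -25566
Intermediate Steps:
n = 7514 (n = -17*34*(-26)/2 = -289*(-26) = -½*(-15028) = 7514)
n - 1*33080 = 7514 - 1*33080 = 7514 - 33080 = -25566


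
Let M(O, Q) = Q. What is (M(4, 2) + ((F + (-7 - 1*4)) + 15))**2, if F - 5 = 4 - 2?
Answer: 169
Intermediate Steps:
F = 7 (F = 5 + (4 - 2) = 5 + 2 = 7)
(M(4, 2) + ((F + (-7 - 1*4)) + 15))**2 = (2 + ((7 + (-7 - 1*4)) + 15))**2 = (2 + ((7 + (-7 - 4)) + 15))**2 = (2 + ((7 - 11) + 15))**2 = (2 + (-4 + 15))**2 = (2 + 11)**2 = 13**2 = 169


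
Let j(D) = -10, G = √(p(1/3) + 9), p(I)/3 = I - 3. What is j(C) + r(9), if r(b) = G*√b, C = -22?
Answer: -7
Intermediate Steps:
p(I) = -9 + 3*I (p(I) = 3*(I - 3) = 3*(-3 + I) = -9 + 3*I)
G = 1 (G = √((-9 + 3/3) + 9) = √((-9 + 3*(⅓)) + 9) = √((-9 + 1) + 9) = √(-8 + 9) = √1 = 1)
r(b) = √b (r(b) = 1*√b = √b)
j(C) + r(9) = -10 + √9 = -10 + 3 = -7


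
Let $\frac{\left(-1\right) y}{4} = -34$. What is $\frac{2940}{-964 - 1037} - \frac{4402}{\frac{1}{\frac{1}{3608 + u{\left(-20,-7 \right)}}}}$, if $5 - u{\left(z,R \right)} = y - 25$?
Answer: $- \frac{3184047}{1167917} \approx -2.7263$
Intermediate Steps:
$y = 136$ ($y = \left(-4\right) \left(-34\right) = 136$)
$u{\left(z,R \right)} = -106$ ($u{\left(z,R \right)} = 5 - \left(136 - 25\right) = 5 - 111 = -106$)
$\frac{2940}{-964 - 1037} - \frac{4402}{\frac{1}{\frac{1}{3608 + u{\left(-20,-7 \right)}}}} = \frac{2940}{-964 - 1037} - \frac{4402}{\frac{1}{\frac{1}{3608 - 106}}} = \frac{2940}{-2001} - \frac{4402}{\frac{1}{\frac{1}{3502}}} = 2940 \left(- \frac{1}{2001}\right) - \frac{4402}{\frac{1}{\frac{1}{3502}}} = - \frac{980}{667} - \frac{4402}{3502} = - \frac{980}{667} - \frac{2201}{1751} = - \frac{3184047}{1167917}$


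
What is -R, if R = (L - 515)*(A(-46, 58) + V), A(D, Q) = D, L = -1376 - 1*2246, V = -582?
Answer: -2598036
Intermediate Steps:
L = -3622 (L = -1376 - 2246 = -3622)
R = 2598036 (R = (-3622 - 515)*(-46 - 582) = -4137*(-628) = 2598036)
-R = -1*2598036 = -2598036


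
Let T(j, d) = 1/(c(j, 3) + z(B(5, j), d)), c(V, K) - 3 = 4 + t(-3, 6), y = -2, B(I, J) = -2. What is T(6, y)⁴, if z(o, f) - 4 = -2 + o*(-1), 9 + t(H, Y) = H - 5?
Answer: 1/1296 ≈ 0.00077160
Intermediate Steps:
t(H, Y) = -14 + H (t(H, Y) = -9 + (H - 5) = -9 + (-5 + H) = -14 + H)
z(o, f) = 2 - o (z(o, f) = 4 + (-2 + o*(-1)) = 4 + (-2 - o) = 2 - o)
c(V, K) = -10 (c(V, K) = 3 + (4 + (-14 - 3)) = 3 + (4 - 17) = 3 - 13 = -10)
T(j, d) = -⅙ (T(j, d) = 1/(-10 + (2 - 1*(-2))) = 1/(-10 + (2 + 2)) = 1/(-10 + 4) = 1/(-6) = -⅙)
T(6, y)⁴ = (-⅙)⁴ = 1/1296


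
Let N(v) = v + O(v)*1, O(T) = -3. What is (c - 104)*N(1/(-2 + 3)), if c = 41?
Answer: 126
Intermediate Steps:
N(v) = -3 + v (N(v) = v - 3*1 = v - 3 = -3 + v)
(c - 104)*N(1/(-2 + 3)) = (41 - 104)*(-3 + 1/(-2 + 3)) = -63*(-3 + 1/1) = -63*(-3 + 1) = -63*(-2) = 126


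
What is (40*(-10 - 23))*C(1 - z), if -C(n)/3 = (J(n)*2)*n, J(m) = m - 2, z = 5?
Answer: 190080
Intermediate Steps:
J(m) = -2 + m
C(n) = -3*n*(-4 + 2*n) (C(n) = -3*(-2 + n)*2*n = -3*(-4 + 2*n)*n = -3*n*(-4 + 2*n))
(40*(-10 - 23))*C(1 - z) = (40*(-10 - 23))*(6*(1 - 1*5)*(2 - (1 - 1*5))) = (40*(-33))*(6*(1 - 5)*(2 - (1 - 5))) = -7920*(-4)*(2 - 1*(-4)) = -7920*(-4)*(2 + 4) = -7920*(-4)*6 = -1320*(-144) = 190080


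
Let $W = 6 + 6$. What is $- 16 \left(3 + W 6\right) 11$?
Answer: $-13200$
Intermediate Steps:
$W = 12$
$- 16 \left(3 + W 6\right) 11 = - 16 \left(3 + 12 \cdot 6\right) 11 = - 16 \left(3 + 72\right) 11 = \left(-16\right) 75 \cdot 11 = \left(-1200\right) 11 = -13200$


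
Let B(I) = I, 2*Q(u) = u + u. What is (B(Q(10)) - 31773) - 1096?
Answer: -32859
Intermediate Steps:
Q(u) = u (Q(u) = (u + u)/2 = (2*u)/2 = u)
(B(Q(10)) - 31773) - 1096 = (10 - 31773) - 1096 = -31763 - 1096 = -32859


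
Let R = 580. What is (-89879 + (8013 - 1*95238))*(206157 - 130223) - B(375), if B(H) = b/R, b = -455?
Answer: -1559992955685/116 ≈ -1.3448e+10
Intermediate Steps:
B(H) = -91/116 (B(H) = -455/580 = -455*1/580 = -91/116)
(-89879 + (8013 - 1*95238))*(206157 - 130223) - B(375) = (-89879 + (8013 - 1*95238))*(206157 - 130223) - 1*(-91/116) = (-89879 + (8013 - 95238))*75934 + 91/116 = (-89879 - 87225)*75934 + 91/116 = -177104*75934 + 91/116 = -13448215136 + 91/116 = -1559992955685/116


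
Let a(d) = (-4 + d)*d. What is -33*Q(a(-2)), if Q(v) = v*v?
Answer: -4752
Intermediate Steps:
a(d) = d*(-4 + d)
Q(v) = v²
-33*Q(a(-2)) = -33*4*(-4 - 2)² = -33*(-2*(-6))² = -33*12² = -33*144 = -4752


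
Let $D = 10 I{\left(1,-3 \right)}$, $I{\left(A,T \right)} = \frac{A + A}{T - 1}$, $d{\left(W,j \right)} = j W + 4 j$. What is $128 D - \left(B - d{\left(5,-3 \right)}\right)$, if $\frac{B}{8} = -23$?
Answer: $-483$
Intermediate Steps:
$d{\left(W,j \right)} = 4 j + W j$ ($d{\left(W,j \right)} = W j + 4 j = 4 j + W j$)
$I{\left(A,T \right)} = \frac{2 A}{-1 + T}$
$B = -184$ ($B = 8 \left(-23\right) = -184$)
$D = -5$ ($D = 10 \cdot 2 \cdot 1 \frac{1}{-1 - 3} = 10 \cdot 2 \cdot 1 \frac{1}{-4} = 10 \cdot 2 \cdot 1 \left(- \frac{1}{4}\right) = 10 \left(- \frac{1}{2}\right) = -5$)
$128 D - \left(B - d{\left(5,-3 \right)}\right) = 128 \left(-5\right) - \left(-184 + 3 \left(4 + 5\right)\right) = -640 + \left(\left(-3\right) 9 + 184\right) = -640 + \left(-27 + 184\right) = -640 + 157 = -483$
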